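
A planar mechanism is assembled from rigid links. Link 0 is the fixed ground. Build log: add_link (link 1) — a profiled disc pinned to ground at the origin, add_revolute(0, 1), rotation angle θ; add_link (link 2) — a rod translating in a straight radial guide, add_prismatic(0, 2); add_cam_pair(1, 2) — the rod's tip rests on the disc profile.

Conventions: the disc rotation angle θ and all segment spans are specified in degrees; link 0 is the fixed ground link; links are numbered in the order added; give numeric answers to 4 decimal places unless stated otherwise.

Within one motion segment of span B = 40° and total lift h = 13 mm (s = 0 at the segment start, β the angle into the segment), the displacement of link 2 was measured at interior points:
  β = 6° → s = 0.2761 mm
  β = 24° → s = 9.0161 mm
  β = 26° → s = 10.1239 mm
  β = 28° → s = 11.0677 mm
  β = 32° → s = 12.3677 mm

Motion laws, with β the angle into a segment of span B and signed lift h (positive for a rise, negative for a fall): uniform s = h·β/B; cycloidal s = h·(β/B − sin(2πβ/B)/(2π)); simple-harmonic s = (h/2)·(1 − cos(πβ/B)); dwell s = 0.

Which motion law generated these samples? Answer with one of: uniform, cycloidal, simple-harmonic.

candidates at β/B = r: uniform s = h·r (linear in β); cycloidal s = h·(r − sin(2πr)/(2π)); simple-harmonic s = (h/2)(1 − cos(πr))
β=6°: printed 0.2761 | uniform 1.9500, cycloidal 0.2761, simple-harmonic 0.7085
β=24°: printed 9.0161 | uniform 7.8000, cycloidal 9.0161, simple-harmonic 8.5086
β=26°: printed 10.1239 | uniform 8.4500, cycloidal 10.1239, simple-harmonic 9.4509
β=28°: printed 11.0677 | uniform 9.1000, cycloidal 11.0677, simple-harmonic 10.3206
β=32°: printed 12.3677 | uniform 10.4000, cycloidal 12.3677, simple-harmonic 11.7586
only one law matches every sample → cycloidal

cycloidal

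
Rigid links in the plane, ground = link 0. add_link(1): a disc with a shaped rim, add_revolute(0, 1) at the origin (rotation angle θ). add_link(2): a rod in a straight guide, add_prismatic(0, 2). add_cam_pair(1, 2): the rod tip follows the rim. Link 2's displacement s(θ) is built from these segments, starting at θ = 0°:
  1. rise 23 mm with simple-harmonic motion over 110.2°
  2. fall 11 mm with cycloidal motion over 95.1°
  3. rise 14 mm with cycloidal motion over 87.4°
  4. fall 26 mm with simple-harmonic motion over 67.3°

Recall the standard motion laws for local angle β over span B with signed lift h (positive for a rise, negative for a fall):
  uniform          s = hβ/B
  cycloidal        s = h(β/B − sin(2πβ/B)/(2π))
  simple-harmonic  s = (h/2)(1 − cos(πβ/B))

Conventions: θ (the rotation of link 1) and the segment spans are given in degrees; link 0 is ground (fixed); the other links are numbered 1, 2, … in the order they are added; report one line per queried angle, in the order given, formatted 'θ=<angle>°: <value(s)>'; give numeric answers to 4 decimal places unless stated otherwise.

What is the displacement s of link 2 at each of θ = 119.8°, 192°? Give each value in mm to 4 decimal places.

segment 1 (0° to 110.2°, simple-harmonic, h = 23) is passed completely: s = 0.0000 + (23) = 23.0000
θ = 119.8° falls in segment 2 (110.2° to 205.3°, cycloidal, h = -11): β = 119.8 − 110.2 = 9.6°, B = 95.1°; Δs = -11·(0.1009 − sin(2π·0.1009)/(2π)) = -0.0730; s = 23.0000 − 0.0730 = 22.9270
θ = 192° falls in segment 2 (110.2° to 205.3°, cycloidal, h = -11): β = 192 − 110.2 = 81.8°, B = 95.1°; Δs = -11·(0.8601 − sin(2π·0.8601)/(2π)) = -10.8095; s = 23.0000 − 10.8095 = 12.1905

θ=119.8°: 22.9270
θ=192°: 12.1905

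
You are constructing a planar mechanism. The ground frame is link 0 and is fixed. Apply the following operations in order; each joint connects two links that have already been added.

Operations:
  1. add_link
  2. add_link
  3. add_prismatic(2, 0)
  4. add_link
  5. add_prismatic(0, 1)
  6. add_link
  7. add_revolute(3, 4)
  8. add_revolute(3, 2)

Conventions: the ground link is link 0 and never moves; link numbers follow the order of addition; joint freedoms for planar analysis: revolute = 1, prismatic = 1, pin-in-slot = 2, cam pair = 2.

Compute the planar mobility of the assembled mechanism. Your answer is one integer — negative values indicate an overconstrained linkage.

ground; <1,0,0>
#1 <2,0,0>
#2 <3,0,0>
P:2↔0 J1 <3,1,0>
#3 <4,1,0>
P:0↔1 J1 <4,2,0>
#4 <5,2,0>
R:3↔4 J1 <5,3,0>
R:3↔2 J1 <5,4,0>
3×4 − 2×4 − 1×0 = 4

M = 4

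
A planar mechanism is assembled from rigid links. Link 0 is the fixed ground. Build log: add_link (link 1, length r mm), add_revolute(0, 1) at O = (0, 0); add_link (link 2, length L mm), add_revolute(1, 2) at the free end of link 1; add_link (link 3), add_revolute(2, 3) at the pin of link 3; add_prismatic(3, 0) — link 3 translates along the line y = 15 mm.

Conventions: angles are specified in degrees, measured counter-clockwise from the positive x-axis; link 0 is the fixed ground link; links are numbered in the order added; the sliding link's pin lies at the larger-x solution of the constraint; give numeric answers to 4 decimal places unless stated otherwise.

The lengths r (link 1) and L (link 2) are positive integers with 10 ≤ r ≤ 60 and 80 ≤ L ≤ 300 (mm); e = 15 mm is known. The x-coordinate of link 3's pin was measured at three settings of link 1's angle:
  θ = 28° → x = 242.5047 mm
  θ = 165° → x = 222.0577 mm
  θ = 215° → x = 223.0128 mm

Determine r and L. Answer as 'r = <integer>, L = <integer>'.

constraint per measurement: (x − r cos θ)² + (r sin θ − e)² = L²
subtracting the θ₁ and θ₂ equations cancels the r² and L² terms:
r = (x₁² − x₂²) / (2[(x₁cos θ₁ + e sin θ₁) − (x₂cos θ₂ + e sin θ₂)]) = 11.0000 → r = 11
L² = (x₁ − r cos θ₁)² + (r sin θ₁ − e)² = 54288.9872 → L = 233.0000 → L = 233
check at θ₃=215°: x = 223.0128 (printed 223.0128) ✓

r = 11, L = 233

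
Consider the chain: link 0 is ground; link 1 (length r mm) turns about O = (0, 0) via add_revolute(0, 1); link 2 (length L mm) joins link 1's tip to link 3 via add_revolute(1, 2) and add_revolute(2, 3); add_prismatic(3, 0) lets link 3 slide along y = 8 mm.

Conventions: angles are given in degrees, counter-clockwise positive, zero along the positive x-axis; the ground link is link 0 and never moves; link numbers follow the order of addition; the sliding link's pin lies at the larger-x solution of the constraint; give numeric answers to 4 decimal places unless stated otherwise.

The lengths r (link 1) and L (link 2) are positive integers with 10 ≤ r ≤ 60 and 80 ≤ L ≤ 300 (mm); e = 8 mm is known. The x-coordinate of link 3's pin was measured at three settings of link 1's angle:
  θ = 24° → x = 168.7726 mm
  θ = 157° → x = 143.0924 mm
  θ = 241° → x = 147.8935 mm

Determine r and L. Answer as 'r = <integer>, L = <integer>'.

constraint per measurement: (x − r cos θ)² + (r sin θ − e)² = L²
subtracting the θ₁ and θ₂ equations cancels the r² and L² terms:
r = (x₁² − x₂²) / (2[(x₁cos θ₁ + e sin θ₁) − (x₂cos θ₂ + e sin θ₂)]) = 14.0000 → r = 14
L² = (x₁ − r cos θ₁)² + (r sin θ₁ − e)² = 24336.0011 → L = 156.0000 → L = 156
check at θ₃=241°: x = 147.8935 (printed 147.8935) ✓

r = 14, L = 156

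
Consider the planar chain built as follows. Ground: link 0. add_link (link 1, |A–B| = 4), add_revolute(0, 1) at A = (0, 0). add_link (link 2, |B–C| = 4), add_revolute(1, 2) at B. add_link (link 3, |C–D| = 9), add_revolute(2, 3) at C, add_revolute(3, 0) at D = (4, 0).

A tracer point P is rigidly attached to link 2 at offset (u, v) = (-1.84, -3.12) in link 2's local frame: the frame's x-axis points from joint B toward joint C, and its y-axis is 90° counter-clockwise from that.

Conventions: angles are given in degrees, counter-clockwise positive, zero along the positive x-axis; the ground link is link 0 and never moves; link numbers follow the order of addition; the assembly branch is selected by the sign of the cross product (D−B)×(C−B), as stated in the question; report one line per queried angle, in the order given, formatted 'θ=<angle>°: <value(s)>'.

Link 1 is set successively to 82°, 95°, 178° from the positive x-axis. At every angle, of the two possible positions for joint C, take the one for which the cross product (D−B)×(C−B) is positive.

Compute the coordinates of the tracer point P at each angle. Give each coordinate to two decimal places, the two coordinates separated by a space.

A=(0,0), D=(4.00,0)
θ=82°: B = A + 4.00·(cos82°, sin82°) = (0.5567, 3.9611)
θ=82°: |BD| = 5.2485
θ=82°: circle(B,4.00) ∩ circle(D,9.00): a=-3.5680, h=1.8081
θ=82°:   candidates: C₊=(-0.4196,7.8401) cross=9.490; C₋=(-3.1487,5.4677) cross=-9.490
θ=82°:   branch + wants cross > 0 → take C=(-0.4196,7.8401) (cross=9.490)
θ=82°: ex = (C−B)/|BC| = (-0.2441,0.9698); ey = (-0.9698,-0.2441)
θ=82°: P = B + -1.84·ex + -3.12·ey = (4.0314,2.9382)
θ=95°: B = A + 4.00·(cos95°, sin95°) = (-0.3486, 3.9848)
θ=95°: |BD| = 5.8982
θ=95°: circle(B,4.00) ∩ circle(D,9.00): a=-2.5610, h=3.0726
θ=95°:   candidates: C₊=(-0.1610,7.9804) cross=18.123; C₋=(-4.3127,3.4496) cross=-18.123
θ=95°:   branch + wants cross > 0 → take C=(-0.1610,7.9804) (cross=18.123)
θ=95°: ex = (C−B)/|BC| = (0.0469,0.9989); ey = (-0.9989,0.0469)
θ=95°: P = B + -1.84·ex + -3.12·ey = (2.6816,2.0004)
θ=178°: B = A + 4.00·(cos178°, sin178°) = (-3.9976, 0.1396)
θ=178°: |BD| = 7.9988
θ=178°: circle(B,4.00) ∩ circle(D,9.00): a=-0.0637, h=3.9995
θ=178°:   candidates: C₊=(-3.9915,4.1396) cross=31.991; C₋=(-4.1311,-3.8582) cross=-31.991
θ=178°:   branch + wants cross > 0 → take C=(-3.9915,4.1396) (cross=31.991)
θ=178°: ex = (C−B)/|BC| = (0.0015,1.0000); ey = (-1.0000,0.0015)
θ=178°: P = B + -1.84·ex + -3.12·ey = (-0.8804,-1.7051)

θ=82°: 4.03 2.94
θ=95°: 2.68 2.00
θ=178°: -0.88 -1.71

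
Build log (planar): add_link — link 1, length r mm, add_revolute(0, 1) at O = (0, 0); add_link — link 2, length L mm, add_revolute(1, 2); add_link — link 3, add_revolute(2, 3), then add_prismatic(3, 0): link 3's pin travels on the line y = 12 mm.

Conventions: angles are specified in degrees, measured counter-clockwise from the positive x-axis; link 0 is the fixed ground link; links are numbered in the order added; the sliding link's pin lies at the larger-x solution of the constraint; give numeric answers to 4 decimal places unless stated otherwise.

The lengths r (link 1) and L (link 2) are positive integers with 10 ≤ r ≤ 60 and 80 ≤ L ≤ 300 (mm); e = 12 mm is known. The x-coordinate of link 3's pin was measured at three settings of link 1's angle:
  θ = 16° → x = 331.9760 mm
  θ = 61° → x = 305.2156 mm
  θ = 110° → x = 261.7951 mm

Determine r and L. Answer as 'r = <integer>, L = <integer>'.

constraint per measurement: (x − r cos θ)² + (r sin θ − e)² = L²
subtracting the θ₁ and θ₂ equations cancels the r² and L² terms:
r = (x₁² − x₂²) / (2[(x₁cos θ₁ + e sin θ₁) − (x₂cos θ₂ + e sin θ₂)]) = 52.0001 → r = 52
L² = (x₁ − r cos θ₁)² + (r sin θ₁ − e)² = 79524.0246 → L = 282.0000 → L = 282
check at θ₃=110°: x = 261.7951 (printed 261.7951) ✓

r = 52, L = 282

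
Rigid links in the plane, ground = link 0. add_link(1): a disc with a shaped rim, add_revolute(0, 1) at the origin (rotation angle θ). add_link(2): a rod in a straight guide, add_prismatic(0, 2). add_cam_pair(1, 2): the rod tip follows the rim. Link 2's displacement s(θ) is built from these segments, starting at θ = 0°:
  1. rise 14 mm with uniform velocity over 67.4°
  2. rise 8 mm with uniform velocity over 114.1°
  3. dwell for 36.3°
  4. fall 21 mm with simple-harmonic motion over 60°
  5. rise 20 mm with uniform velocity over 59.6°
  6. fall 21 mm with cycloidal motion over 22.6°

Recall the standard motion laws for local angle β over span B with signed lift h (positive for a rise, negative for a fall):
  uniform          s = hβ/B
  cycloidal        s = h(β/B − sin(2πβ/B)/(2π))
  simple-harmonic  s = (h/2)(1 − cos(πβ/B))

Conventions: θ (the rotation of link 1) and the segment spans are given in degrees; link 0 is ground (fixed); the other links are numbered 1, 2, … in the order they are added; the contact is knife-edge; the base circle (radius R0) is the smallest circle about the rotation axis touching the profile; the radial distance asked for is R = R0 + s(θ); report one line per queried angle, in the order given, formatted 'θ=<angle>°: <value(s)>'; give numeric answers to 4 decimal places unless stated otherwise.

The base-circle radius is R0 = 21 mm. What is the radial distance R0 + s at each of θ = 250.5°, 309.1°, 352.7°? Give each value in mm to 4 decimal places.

segment 1 (0° to 67.4°, uniform, h = 14) is passed completely: s = 0.0000 + (14) = 14.0000
segment 2 (67.4° to 181.5°, uniform, h = 8) is passed completely: s = 14.0000 + (8) = 22.0000
segment 3 (181.5° to 217.8°, dwell): s unchanged at 22.0000
θ = 250.5° falls in segment 4 (217.8° to 277.8°, simple-harmonic, h = -21): β = 250.5 − 217.8 = 32.7°, B = 60°; Δs = -21/2·(1 − cos(π·0.5450)) = -11.9795; s = 22.0000 − 11.9795 = 10.0205
segment 4 (217.8° to 277.8°, simple-harmonic, h = -21) is passed completely: s = 22.0000 + (-21) = 1.0000
θ = 309.1° falls in segment 5 (277.8° to 337.4°, uniform, h = 20): β = 309.1 − 277.8 = 31.3°, B = 59.6°; Δs = 20·31.3/59.6 = 10.5034; s = 1.0000 + 10.5034 = 11.5034
segment 5 (277.8° to 337.4°, uniform, h = 20) is passed completely: s = 1.0000 + (20) = 21.0000
θ = 352.7° falls in segment 6 (337.4° to 360°, cycloidal, h = -21): β = 352.7 − 337.4 = 15.3°, B = 22.6°; Δs = -21·(0.6770 − sin(2π·0.6770)/(2π)) = -17.2135; s = 21.0000 − 17.2135 = 3.7865
θ=250.5°: R = R0 + s = 21 + 10.0205 = 31.0205
θ=309.1°: R = R0 + s = 21 + 11.5034 = 32.5034
θ=352.7°: R = R0 + s = 21 + 3.7865 = 24.7865

θ=250.5°: 31.0205
θ=309.1°: 32.5034
θ=352.7°: 24.7865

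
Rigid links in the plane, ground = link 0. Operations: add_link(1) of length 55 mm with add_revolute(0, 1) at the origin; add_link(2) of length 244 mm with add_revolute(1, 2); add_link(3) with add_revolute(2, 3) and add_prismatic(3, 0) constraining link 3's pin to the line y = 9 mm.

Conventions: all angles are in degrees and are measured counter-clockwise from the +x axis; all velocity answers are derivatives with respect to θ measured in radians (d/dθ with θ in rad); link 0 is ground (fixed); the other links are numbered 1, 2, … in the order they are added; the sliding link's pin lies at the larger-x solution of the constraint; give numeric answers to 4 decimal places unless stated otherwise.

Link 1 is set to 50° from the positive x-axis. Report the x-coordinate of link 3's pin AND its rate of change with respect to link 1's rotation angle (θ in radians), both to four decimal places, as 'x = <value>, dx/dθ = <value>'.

geometry: r = 55 mm, L = 244 mm, e = 9 mm
crank pin P = (r cos θ, r sin θ) = (35.353319, 42.132444)
h = r sin θ − e = 42.132444 − 9 = 33.132444
x = r cos θ + √(L² − h²) = 35.353319 + 241.740028 = 277.093347
dx/dθ = −r sin θ − h·r cos θ/√(L² − h²) (θ in radians; h = 33.132444) = -46.977905

x = 277.0933, dx/dθ = -46.9779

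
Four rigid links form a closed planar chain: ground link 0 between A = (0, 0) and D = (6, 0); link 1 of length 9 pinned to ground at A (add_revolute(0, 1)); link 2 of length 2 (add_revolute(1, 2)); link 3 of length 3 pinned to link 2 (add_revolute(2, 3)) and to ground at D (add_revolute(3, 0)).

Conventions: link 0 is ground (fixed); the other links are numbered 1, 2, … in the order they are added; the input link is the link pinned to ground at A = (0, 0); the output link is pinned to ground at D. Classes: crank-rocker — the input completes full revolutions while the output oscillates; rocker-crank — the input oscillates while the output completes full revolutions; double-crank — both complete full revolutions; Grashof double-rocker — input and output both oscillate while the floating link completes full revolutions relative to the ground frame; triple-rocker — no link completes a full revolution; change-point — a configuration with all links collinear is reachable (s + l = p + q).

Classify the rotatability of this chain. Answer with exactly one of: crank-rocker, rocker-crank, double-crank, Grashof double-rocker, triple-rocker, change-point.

lengths: ground=6, input=9, coupler=2, output=3
sorted: s=2 (shortest), l=9 (longest), p+q=9
s + l = 11 vs p + q = 9
s + l > p + q → non-Grashof → no link fully rotates → triple-rocker

triple-rocker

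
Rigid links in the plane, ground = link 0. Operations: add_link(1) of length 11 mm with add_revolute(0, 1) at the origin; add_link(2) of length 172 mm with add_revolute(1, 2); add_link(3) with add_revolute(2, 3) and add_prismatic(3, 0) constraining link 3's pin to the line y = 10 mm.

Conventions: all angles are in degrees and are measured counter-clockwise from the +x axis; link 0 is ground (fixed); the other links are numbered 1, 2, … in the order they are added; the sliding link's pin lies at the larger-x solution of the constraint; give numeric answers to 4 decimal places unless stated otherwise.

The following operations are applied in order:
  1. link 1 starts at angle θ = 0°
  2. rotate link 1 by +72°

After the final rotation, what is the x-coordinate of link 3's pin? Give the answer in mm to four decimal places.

geometry: r = 11 mm, L = 172 mm, e = 10 mm; θ starts at 0°
rotate link 1 by +72°: θ ← 0° +72° = 72°
crank pin P = (r cos θ, r sin θ) = (3.399187, 10.461622)
h = r sin θ − e = 10.461622 − 10 = 0.461622
x = r cos θ + √(L² − h²) = 3.399187 + 171.999381 = 175.398567

175.3986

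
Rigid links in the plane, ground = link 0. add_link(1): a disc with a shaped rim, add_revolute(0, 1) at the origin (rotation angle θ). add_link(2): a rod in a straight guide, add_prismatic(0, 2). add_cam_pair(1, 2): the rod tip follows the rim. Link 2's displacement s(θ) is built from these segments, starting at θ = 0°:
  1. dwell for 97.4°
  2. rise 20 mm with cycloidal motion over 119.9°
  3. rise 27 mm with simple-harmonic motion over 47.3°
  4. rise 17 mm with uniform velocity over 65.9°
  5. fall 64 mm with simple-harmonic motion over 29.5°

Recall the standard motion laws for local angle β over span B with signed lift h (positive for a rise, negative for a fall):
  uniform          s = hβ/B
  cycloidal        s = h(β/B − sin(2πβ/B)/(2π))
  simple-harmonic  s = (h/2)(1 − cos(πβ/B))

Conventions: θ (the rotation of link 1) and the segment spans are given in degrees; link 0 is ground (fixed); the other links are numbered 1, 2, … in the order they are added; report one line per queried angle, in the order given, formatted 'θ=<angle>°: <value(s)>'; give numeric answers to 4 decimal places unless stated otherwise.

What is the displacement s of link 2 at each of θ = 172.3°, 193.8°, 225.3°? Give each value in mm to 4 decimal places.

segment 1 (0° to 97.4°, dwell): s unchanged at 0.0000
θ = 172.3° falls in segment 2 (97.4° to 217.3°, cycloidal, h = 20): β = 172.3 − 97.4 = 74.9°, B = 119.9°; Δs = 20·(0.6247 − sin(2π·0.6247)/(2π)) = 14.7401; s = 0.0000 + 14.7401 = 14.7401
θ = 193.8° falls in segment 2 (97.4° to 217.3°, cycloidal, h = 20): β = 193.8 − 97.4 = 96.4°, B = 119.9°; Δs = 20·(0.8040 − sin(2π·0.8040)/(2π)) = 19.0817; s = 0.0000 + 19.0817 = 19.0817
segment 2 (97.4° to 217.3°, cycloidal, h = 20) is passed completely: s = 0.0000 + (20) = 20.0000
θ = 225.3° falls in segment 3 (217.3° to 264.6°, simple-harmonic, h = 27): β = 225.3 − 217.3 = 8°, B = 47.3°; Δs = 27/2·(1 − cos(π·0.1691)) = 1.8613; s = 20.0000 + 1.8613 = 21.8613

θ=172.3°: 14.7401
θ=193.8°: 19.0817
θ=225.3°: 21.8613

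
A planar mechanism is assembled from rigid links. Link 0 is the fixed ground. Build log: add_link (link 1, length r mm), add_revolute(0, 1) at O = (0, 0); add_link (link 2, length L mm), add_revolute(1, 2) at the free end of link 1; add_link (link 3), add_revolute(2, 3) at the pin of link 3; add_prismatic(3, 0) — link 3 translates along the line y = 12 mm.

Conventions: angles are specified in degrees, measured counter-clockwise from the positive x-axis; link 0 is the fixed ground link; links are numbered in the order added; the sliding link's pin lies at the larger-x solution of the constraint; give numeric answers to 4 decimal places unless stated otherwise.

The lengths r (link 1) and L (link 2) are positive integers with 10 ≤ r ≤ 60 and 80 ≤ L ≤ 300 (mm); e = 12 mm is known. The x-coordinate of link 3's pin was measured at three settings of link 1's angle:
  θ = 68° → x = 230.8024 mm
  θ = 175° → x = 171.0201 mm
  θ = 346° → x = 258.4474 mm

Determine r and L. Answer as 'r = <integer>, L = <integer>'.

constraint per measurement: (x − r cos θ)² + (r sin θ − e)² = L²
subtracting the θ₁ and θ₂ equations cancels the r² and L² terms:
r = (x₁² − x₂²) / (2[(x₁cos θ₁ + e sin θ₁) − (x₂cos θ₂ + e sin θ₂)]) = 45.0000 → r = 45
L² = (x₁ − r cos θ₁)² + (r sin θ₁ − e)² = 46655.9802 → L = 216.0000 → L = 216
check at θ₃=346°: x = 258.4474 (printed 258.4474) ✓

r = 45, L = 216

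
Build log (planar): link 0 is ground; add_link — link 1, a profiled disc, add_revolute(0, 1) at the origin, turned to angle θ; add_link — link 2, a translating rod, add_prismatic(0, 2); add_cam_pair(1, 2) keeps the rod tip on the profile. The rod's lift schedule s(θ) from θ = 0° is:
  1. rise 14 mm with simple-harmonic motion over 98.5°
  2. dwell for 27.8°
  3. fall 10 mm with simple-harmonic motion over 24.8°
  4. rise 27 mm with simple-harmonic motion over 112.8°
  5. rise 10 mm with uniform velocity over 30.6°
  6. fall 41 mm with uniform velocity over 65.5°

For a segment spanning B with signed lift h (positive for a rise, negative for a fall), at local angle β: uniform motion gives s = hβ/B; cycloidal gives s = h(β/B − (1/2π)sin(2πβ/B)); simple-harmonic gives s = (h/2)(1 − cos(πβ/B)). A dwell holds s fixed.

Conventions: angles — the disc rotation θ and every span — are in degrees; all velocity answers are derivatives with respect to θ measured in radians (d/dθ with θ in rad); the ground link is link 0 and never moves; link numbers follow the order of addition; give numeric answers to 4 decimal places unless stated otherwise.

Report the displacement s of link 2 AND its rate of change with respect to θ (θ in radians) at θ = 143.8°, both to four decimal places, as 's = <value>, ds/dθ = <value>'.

seg 1 [0°–98.5°] simple-harmonic, h=14: full span → s += 14 → s = 14.0000
seg 2 [98.5°–126.3°] dwell: s stays 14.0000
seg 3 [126.3°–151.1°] simple-harmonic, h=-10: θ=143.8° here. β=17.5, B=24.8. -10/2·(1 − cos(π·0.7056)) = -8.0102 → s = 5.9898
velocity in seg [126.3°–151.1°] (simple-harmonic), θ in radians: β = 17.5° = 0.3054 rad, B = 24.8° = 0.4328 rad; ds/dθ = (πh/(2B)) sin(πβ/B) = (π·(-10)/(2·0.4328)) sin(π·0.7056) = -28.976591 mm/rad

s = 5.9898, ds/dθ = -28.9766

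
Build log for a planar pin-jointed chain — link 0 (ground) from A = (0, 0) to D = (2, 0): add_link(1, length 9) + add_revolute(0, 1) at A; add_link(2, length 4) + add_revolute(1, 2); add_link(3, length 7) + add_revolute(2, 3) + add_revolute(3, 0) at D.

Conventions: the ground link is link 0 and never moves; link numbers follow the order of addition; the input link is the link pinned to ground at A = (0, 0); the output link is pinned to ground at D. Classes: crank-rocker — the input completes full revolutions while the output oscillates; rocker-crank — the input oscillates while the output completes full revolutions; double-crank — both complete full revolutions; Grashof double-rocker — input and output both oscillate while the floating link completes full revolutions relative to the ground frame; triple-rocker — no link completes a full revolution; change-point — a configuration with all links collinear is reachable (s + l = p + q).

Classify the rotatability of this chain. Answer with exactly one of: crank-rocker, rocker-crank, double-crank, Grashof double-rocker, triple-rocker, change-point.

lengths: ground=2, input=9, coupler=4, output=7
sorted: s=2 (shortest), l=9 (longest), p+q=11
s + l = 11 vs p + q = 11
s + l = p + q → change-point (collinear configuration reachable)

change-point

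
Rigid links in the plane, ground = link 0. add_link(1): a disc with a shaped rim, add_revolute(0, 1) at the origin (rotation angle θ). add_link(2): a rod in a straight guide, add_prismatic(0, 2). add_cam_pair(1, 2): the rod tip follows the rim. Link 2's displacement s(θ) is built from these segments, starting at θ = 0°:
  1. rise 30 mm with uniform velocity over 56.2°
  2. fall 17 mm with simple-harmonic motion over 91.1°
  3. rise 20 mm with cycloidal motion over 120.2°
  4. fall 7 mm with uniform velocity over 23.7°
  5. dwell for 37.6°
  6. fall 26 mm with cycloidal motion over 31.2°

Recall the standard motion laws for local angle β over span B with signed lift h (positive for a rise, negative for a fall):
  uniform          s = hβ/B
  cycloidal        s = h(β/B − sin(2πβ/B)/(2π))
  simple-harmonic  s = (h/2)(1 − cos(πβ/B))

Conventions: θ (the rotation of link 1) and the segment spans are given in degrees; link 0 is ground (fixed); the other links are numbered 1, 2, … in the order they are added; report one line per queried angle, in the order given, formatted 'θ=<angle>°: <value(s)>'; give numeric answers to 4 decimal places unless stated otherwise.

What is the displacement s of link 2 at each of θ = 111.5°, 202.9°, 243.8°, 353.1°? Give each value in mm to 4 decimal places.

segment 1 (0° to 56.2°, uniform, h = 30) is passed completely: s = 0.0000 + (30) = 30.0000
θ = 111.5° falls in segment 2 (56.2° to 147.3°, simple-harmonic, h = -17): β = 111.5 − 56.2 = 55.3°, B = 91.1°; Δs = -17/2·(1 − cos(π·0.6070)) = -11.3044; s = 30.0000 − 11.3044 = 18.6956
segment 2 (56.2° to 147.3°, simple-harmonic, h = -17) is passed completely: s = 30.0000 + (-17) = 13.0000
θ = 202.9° falls in segment 3 (147.3° to 267.5°, cycloidal, h = 20): β = 202.9 − 147.3 = 55.6°, B = 120.2°; Δs = 20·(0.4626 − sin(2π·0.4626)/(2π)) = 8.5094; s = 13.0000 + 8.5094 = 21.5094
θ = 243.8° falls in segment 3 (147.3° to 267.5°, cycloidal, h = 20): β = 243.8 − 147.3 = 96.5°, B = 120.2°; Δs = 20·(0.8028 − sin(2π·0.8028)/(2π)) = 19.0659; s = 13.0000 + 19.0659 = 32.0659
segment 3 (147.3° to 267.5°, cycloidal, h = 20) is passed completely: s = 13.0000 + (20) = 33.0000
segment 4 (267.5° to 291.2°, uniform, h = -7) is passed completely: s = 33.0000 + (-7) = 26.0000
segment 5 (291.2° to 328.8°, dwell): s unchanged at 26.0000
θ = 353.1° falls in segment 6 (328.8° to 360°, cycloidal, h = -26): β = 353.1 − 328.8 = 24.3°, B = 31.2°; Δs = -26·(0.7788 − sin(2π·0.7788)/(2π)) = -24.3202; s = 26.0000 − 24.3202 = 1.6798

θ=111.5°: 18.6956
θ=202.9°: 21.5094
θ=243.8°: 32.0659
θ=353.1°: 1.6798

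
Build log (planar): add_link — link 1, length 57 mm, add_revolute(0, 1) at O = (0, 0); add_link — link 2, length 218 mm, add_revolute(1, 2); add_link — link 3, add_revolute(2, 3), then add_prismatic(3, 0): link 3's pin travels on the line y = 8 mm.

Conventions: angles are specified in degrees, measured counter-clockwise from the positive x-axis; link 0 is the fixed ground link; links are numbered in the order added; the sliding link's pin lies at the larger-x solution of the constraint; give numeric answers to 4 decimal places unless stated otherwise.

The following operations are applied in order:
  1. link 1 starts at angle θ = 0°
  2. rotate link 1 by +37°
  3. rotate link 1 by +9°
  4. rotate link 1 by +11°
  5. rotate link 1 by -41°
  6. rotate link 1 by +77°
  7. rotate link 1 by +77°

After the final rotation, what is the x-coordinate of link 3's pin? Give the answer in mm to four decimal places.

geometry: r = 57 mm, L = 218 mm, e = 8 mm; θ starts at 0°
rotate link 1 by +37°: θ ← 0° +37° = 37°
rotate link 1 by +9°: θ ← 37° +9° = 46°
rotate link 1 by +11°: θ ← 46° +11° = 57°
rotate link 1 by -41°: θ ← 57° -41° = 16°
rotate link 1 by +77°: θ ← 16° +77° = 93°
rotate link 1 by +77°: θ ← 93° +77° = 170°
crank pin P = (r cos θ, r sin θ) = (-56.134042, 9.897946)
h = r sin θ − e = 9.897946 − 8 = 1.897946
x = r cos θ + √(L² − h²) = -56.134042 + 217.991738 = 161.857696

161.8577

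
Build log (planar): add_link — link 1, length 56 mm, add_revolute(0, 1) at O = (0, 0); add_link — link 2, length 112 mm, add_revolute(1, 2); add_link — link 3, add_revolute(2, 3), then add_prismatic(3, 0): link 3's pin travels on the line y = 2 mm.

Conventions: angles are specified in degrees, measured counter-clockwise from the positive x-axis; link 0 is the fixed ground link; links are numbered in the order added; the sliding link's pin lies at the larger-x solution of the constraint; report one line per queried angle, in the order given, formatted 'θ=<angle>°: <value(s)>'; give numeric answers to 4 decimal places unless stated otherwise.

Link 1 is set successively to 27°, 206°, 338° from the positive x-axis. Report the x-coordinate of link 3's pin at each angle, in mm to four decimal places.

geometry: r = 56 mm, L = 112 mm, e = 2 mm
θ=27°: crank pin P = (r cos θ, r sin θ) = (49.896365, 25.423468)
θ=27°: h = r sin θ − e = 25.423468 − 2 = 23.423468
θ=27°: x = r cos θ + √(L² − h²) = 49.896365 + 109.523245 = 159.419610
θ=206°: crank pin P = (r cos θ, r sin θ) = (-50.332467, -24.548784)
θ=206°: h = r sin θ − e = -24.548784 − 2 = -26.548784
θ=206°: x = r cos θ + √(L² − h²) = -50.332467 + 108.807914 = 58.475447
θ=338°: crank pin P = (r cos θ, r sin θ) = (51.922296, -20.977969)
θ=338°: h = r sin θ − e = -20.977969 − 2 = -22.977969
θ=338°: x = r cos θ + √(L² − h²) = 51.922296 + 109.617576 = 161.539872

θ=27°: 159.4196
θ=206°: 58.4754
θ=338°: 161.5399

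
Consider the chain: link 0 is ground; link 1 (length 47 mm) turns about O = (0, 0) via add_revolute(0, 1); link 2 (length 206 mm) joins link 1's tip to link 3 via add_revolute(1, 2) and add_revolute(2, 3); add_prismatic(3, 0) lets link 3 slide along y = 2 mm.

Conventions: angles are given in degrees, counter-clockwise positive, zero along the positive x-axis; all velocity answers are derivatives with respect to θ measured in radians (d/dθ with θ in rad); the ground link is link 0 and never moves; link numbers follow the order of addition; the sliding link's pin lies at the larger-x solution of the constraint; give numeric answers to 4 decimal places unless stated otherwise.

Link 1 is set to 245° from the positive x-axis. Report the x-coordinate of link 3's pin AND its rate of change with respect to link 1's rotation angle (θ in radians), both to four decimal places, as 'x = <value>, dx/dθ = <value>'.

geometry: r = 47 mm, L = 206 mm, e = 2 mm
crank pin P = (r cos θ, r sin θ) = (-19.863058, -42.596466)
h = r sin θ − e = -42.596466 − 2 = -44.596466
x = r cos θ + √(L² − h²) = -19.863058 + 201.114781 = 181.251723
dx/dθ = −r sin θ − h·r cos θ/√(L² − h²) (θ in radians; h = -44.596466) = 38.191906

x = 181.2517, dx/dθ = 38.1919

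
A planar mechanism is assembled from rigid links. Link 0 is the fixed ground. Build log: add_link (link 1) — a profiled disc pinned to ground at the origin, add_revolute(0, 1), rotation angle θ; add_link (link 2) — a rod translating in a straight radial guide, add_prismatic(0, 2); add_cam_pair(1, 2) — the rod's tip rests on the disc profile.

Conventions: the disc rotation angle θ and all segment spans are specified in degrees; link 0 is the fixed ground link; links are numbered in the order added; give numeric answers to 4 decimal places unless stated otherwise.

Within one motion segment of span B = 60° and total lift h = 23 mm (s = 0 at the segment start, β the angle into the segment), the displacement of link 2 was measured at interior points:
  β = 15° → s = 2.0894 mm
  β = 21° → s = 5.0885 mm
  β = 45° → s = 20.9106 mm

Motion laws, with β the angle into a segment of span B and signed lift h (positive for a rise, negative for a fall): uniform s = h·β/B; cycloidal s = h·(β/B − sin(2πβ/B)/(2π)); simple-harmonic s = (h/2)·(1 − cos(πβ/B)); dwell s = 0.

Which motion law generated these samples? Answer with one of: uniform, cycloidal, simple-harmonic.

candidates at β/B = r: uniform s = h·r (linear in β); cycloidal s = h·(r − sin(2πr)/(2π)); simple-harmonic s = (h/2)(1 − cos(πr))
β=15°: printed 2.0894 | uniform 5.7500, cycloidal 2.0894, simple-harmonic 3.3683
β=21°: printed 5.0885 | uniform 8.0500, cycloidal 5.0885, simple-harmonic 6.2791
β=45°: printed 20.9106 | uniform 17.2500, cycloidal 20.9106, simple-harmonic 19.6317
only one law matches every sample → cycloidal

cycloidal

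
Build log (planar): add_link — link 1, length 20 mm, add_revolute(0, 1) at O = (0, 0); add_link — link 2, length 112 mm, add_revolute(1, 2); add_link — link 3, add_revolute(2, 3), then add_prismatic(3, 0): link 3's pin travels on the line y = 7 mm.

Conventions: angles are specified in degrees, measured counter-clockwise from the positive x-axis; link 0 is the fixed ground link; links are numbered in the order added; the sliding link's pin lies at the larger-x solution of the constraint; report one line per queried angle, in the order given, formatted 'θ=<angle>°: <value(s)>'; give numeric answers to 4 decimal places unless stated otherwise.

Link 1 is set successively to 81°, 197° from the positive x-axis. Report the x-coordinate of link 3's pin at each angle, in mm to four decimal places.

geometry: r = 20 mm, L = 112 mm, e = 7 mm
θ=81°: crank pin P = (r cos θ, r sin θ) = (3.128689, 19.753767)
θ=81°: h = r sin θ − e = 19.753767 − 7 = 12.753767
θ=81°: x = r cos θ + √(L² − h²) = 3.128689 + 111.271476 = 114.400166
θ=197°: crank pin P = (r cos θ, r sin θ) = (-19.126095, -5.847434)
θ=197°: h = r sin θ − e = -5.847434 − 7 = -12.847434
θ=197°: x = r cos θ + √(L² − h²) = -19.126095 + 111.260700 = 92.134605

θ=81°: 114.4002
θ=197°: 92.1346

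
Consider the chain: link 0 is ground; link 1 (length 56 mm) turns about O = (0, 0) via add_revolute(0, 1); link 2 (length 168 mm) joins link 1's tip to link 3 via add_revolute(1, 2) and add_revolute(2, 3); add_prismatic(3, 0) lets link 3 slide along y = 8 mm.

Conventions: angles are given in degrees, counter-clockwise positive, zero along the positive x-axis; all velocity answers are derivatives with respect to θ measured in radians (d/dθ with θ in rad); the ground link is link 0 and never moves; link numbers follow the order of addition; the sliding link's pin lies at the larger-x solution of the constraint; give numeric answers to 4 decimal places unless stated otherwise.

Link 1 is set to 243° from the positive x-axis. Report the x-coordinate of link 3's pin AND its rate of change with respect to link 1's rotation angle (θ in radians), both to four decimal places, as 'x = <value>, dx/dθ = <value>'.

geometry: r = 56 mm, L = 168 mm, e = 8 mm
crank pin P = (r cos θ, r sin θ) = (-25.423468, -49.896365)
h = r sin θ − e = -49.896365 − 8 = -57.896365
x = r cos θ + √(L² − h²) = -25.423468 + 157.708627 = 132.285159
dx/dθ = −r sin θ − h·r cos θ/√(L² − h²) (θ in radians; h = -57.896365) = 40.563164

x = 132.2852, dx/dθ = 40.5632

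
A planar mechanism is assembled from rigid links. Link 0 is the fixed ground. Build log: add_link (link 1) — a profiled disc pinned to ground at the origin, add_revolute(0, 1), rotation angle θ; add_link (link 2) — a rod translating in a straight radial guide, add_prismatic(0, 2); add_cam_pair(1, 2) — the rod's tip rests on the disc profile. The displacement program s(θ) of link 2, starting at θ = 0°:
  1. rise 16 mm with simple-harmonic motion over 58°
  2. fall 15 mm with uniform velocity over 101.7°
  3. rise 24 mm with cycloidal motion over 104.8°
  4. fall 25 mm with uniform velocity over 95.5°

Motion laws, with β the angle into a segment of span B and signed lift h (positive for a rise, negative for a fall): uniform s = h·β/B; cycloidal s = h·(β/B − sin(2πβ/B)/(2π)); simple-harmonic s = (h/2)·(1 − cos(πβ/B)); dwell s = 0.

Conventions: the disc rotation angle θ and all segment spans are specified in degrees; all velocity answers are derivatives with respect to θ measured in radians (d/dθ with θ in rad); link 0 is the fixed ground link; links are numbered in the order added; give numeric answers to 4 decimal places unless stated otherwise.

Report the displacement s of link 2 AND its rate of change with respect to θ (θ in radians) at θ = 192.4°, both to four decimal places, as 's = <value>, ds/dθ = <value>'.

seg 1 [0°–58°] simple-harmonic, h=16: full span → s += 16 → s = 16.0000
seg 2 [58°–159.7°] uniform, h=-15: full span → s += -15 → s = 1.0000
seg 3 [159.7°–264.5°] cycloidal, h=24: θ=192.4° here. β=32.7, B=104.8. 24·(0.3120 − sin(2π·0.3120)/(2π)) = 3.9552 → s = 4.9552
velocity in seg [159.7°–264.5°] (cycloidal), θ in radians: β = 32.7° = 0.5707 rad, B = 104.8° = 1.8291 rad; ds/dθ = (h/B)(1 − cos(2πβ/B)) = (24/1.8291)(1 − cos(2π·0.3120)) = 18.106064 mm/rad

s = 4.9552, ds/dθ = 18.1061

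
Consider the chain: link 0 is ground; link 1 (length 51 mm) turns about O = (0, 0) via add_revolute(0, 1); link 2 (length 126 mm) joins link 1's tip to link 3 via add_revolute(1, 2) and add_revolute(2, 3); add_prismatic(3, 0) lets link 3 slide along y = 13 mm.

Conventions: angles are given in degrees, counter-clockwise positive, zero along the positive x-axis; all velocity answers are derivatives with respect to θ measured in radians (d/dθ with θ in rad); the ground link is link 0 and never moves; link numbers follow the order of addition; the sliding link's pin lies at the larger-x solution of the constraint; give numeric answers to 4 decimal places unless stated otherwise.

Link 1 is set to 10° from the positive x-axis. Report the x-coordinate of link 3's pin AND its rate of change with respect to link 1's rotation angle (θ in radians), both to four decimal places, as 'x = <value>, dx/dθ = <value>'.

geometry: r = 51 mm, L = 126 mm, e = 13 mm
crank pin P = (r cos θ, r sin θ) = (50.225195, 8.856057)
h = r sin θ − e = 8.856057 − 13 = -4.143943
x = r cos θ + √(L² − h²) = 50.225195 + 125.931838 = 176.157033
dx/dθ = −r sin θ − h·r cos θ/√(L² − h²) (θ in radians; h = -4.143943) = -7.203335

x = 176.1570, dx/dθ = -7.2033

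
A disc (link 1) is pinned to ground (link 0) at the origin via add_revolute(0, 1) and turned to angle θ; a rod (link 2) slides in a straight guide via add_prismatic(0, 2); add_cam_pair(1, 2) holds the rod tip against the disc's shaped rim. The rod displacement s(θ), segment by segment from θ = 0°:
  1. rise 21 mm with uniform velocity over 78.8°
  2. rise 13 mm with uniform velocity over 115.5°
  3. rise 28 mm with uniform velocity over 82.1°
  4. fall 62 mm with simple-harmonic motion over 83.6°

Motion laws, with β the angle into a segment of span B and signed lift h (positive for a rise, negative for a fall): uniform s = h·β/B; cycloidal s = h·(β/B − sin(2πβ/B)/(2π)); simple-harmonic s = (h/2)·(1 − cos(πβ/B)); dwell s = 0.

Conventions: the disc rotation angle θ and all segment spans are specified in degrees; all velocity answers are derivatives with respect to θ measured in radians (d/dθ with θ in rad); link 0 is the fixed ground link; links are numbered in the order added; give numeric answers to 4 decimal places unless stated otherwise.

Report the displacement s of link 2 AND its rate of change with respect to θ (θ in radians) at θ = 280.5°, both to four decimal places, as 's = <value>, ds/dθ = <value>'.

segment 1 (0° to 78.8°, uniform, h = 21) is passed completely: s = 0.0000 + (21) = 21.0000
segment 2 (78.8° to 194.3°, uniform, h = 13) is passed completely: s = 21.0000 + (13) = 34.0000
segment 3 (194.3° to 276.4°, uniform, h = 28) is passed completely: s = 34.0000 + (28) = 62.0000
θ = 280.5° falls in segment 4 (276.4° to 360°, simple-harmonic, h = -62): β = 280.5 − 276.4 = 4.1°, B = 83.6°; Δs = -62/2·(1 − cos(π·0.0490)) = -0.3672; s = 62.0000 − 0.3672 = 61.6328
velocity in seg [276.4°–360°] (simple-harmonic), θ in radians: β = 4.1° = 0.0716 rad, B = 83.6° = 1.4591 rad; ds/dθ = (πh/(2B)) sin(πβ/B) = (π·(-62)/(2·1.4591)) sin(π·0.0490) = -10.243202 mm/rad

s = 61.6328, ds/dθ = -10.2432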